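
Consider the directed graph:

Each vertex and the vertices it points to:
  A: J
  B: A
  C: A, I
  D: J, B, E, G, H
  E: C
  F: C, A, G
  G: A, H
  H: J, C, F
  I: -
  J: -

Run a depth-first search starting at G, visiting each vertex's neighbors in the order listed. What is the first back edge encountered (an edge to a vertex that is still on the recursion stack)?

F->G

DFS from G (visiting each vertex's neighbors in the order listed); mark gray on enter, black on exit:
G gray
  A gray
    J gray
    J black
  A black
  H gray
    H→J: J black — skip
    C gray
      C→A: A black — skip
      I gray
      I black
    C black
    F gray
      F→C: C black — skip
      F→A: A black — skip
      F→G: G is gray → back edge
First back edge: F → G.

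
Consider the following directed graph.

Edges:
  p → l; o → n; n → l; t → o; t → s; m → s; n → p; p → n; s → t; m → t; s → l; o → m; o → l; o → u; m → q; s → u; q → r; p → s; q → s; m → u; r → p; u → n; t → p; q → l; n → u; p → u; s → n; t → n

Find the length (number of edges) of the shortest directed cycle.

For each vertex v, BFS finds the shortest path from v back to v.
The shortest such closed walk is t → s → t, length 2.

2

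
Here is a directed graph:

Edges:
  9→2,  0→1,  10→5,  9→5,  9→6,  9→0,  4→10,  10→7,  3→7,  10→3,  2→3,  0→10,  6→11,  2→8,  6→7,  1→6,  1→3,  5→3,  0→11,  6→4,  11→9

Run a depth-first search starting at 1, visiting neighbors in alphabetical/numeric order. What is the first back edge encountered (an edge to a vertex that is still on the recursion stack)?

DFS from 1 (visiting neighbors in alphabetical/numeric order); mark gray on enter, black on exit:
1 gray
  3 gray
    7 gray
    7 black
  3 black
  6 gray
    4 gray
      10 gray
        10→3: 3 black — skip
        5 gray
          5→3: 3 black — skip
        5 black
        10→7: 7 black — skip
      10 black
    4 black
    6→7: 7 black — skip
    11 gray
      9 gray
        0 gray
          0→1: 1 is gray → back edge
First back edge: 0 → 1.

0->1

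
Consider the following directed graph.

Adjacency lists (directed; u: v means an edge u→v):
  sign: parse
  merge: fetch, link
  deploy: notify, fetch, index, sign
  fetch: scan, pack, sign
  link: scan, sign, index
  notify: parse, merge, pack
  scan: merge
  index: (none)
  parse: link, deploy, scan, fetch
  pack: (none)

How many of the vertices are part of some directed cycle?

A vertex is on a directed cycle iff it belongs to a strongly connected component of size ≥ 2 (or has a self-loop).
The vertices on cycles are {link, scan, sign, fetch, merge, parse, deploy, notify} — 8 in total.

8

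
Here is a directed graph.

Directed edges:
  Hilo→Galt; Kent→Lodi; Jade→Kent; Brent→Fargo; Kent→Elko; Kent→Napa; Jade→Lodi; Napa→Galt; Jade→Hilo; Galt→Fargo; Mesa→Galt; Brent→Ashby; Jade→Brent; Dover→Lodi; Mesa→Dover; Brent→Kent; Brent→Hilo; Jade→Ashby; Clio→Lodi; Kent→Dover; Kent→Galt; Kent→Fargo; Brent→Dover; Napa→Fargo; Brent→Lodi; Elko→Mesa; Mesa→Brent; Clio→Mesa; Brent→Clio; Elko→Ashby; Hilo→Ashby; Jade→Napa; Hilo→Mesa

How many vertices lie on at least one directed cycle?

A vertex is on a directed cycle iff it belongs to a strongly connected component of size ≥ 2 (or has a self-loop).
The vertices on cycles are {Clio, Elko, Hilo, Kent, Mesa, Brent} — 6 in total.

6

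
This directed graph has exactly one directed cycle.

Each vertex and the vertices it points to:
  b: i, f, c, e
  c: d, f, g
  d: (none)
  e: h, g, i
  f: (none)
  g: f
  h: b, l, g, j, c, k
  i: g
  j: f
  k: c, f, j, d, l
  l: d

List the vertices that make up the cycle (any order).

DFS with gray/black marking from e:
e gray
  h gray
    b gray
      i gray
        g gray
          f gray
          f black
        g black
      i black
      b→f: f black — skip
      c gray
        d gray
        d black
        c→f: f black — skip
        c→g: g black — skip
      c black
      b→e: e is gray → back edge
Back edge closes the cycle e → h → b → e; its vertices are {b, e, h}.

b, e, h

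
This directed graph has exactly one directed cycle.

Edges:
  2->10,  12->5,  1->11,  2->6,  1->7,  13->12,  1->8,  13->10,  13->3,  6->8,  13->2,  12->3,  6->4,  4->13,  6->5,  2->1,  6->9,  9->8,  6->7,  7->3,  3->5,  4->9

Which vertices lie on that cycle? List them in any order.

2, 4, 6, 13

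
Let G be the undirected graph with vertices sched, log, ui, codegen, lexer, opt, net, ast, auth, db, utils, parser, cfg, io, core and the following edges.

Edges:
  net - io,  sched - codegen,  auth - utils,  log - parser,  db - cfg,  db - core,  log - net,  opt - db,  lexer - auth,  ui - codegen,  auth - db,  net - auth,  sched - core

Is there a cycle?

No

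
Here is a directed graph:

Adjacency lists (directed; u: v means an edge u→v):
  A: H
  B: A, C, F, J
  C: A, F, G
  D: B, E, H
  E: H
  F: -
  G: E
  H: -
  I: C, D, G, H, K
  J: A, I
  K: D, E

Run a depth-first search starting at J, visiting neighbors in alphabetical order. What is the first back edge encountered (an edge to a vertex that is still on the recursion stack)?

B→J

DFS from J (visiting neighbors in alphabetical order); mark gray on enter, black on exit:
J gray
  A gray
    H gray
    H black
  A black
  I gray
    C gray
      C→A: A black — skip
      F gray
      F black
      G gray
        E gray
          E→H: H black — skip
        E black
      G black
    C black
    D gray
      B gray
        B→A: A black — skip
        B→C: C black — skip
        B→F: F black — skip
        B→J: J is gray → back edge
First back edge: B → J.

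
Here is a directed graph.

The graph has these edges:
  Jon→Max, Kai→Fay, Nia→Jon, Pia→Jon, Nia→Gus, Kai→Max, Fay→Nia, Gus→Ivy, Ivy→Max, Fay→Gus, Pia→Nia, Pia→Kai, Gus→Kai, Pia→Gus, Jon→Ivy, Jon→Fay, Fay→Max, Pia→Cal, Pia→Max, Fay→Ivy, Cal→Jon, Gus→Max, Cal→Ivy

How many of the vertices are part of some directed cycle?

A vertex is on a directed cycle iff it belongs to a strongly connected component of size ≥ 2 (or has a self-loop).
The vertices on cycles are {Fay, Gus, Jon, Kai, Nia} — 5 in total.

5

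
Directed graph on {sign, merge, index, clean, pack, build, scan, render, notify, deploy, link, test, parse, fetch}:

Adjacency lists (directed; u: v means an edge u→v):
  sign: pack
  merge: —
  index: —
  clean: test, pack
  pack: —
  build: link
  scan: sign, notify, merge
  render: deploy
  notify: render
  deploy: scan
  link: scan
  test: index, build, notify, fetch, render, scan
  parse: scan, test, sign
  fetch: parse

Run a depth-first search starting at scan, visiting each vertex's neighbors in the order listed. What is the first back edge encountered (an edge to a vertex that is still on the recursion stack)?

deploy->scan

DFS from scan (visiting each vertex's neighbors in the order listed); mark gray on enter, black on exit:
scan gray
  sign gray
    pack gray
    pack black
  sign black
  notify gray
    render gray
      deploy gray
        deploy→scan: scan is gray → back edge
First back edge: deploy → scan.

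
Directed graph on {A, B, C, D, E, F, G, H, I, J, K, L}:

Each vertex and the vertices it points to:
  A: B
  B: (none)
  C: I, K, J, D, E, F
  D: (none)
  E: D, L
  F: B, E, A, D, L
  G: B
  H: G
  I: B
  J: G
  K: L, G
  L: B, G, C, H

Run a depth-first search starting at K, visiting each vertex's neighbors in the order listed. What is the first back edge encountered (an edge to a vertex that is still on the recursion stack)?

C->K

DFS from K (visiting each vertex's neighbors in the order listed); mark gray on enter, black on exit:
K gray
  L gray
    B gray
    B black
    G gray
      G→B: B black — skip
    G black
    C gray
      I gray
        I→B: B black — skip
      I black
      C→K: K is gray → back edge
First back edge: C → K.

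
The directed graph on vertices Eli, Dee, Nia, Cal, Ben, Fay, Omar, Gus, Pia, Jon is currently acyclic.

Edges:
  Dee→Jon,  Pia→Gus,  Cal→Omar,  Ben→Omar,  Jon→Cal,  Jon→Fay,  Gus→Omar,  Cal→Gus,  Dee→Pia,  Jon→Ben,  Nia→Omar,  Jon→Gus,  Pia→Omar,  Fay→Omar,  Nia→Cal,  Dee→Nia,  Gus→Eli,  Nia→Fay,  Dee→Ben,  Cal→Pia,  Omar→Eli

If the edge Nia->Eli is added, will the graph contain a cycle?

Adding Nia→Eli creates a cycle iff Eli can already reach Nia.
Explore from Eli: no path reaches Nia. The graph stays acyclic.

No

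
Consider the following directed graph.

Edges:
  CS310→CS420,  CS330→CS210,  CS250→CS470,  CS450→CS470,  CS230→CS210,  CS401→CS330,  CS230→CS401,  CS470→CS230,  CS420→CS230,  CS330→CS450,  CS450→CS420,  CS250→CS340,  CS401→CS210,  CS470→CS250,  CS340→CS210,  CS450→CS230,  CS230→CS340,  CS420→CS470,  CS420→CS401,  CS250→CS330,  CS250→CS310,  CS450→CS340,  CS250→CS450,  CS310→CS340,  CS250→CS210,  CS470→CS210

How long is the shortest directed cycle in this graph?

2

For each vertex v, BFS finds the shortest path from v back to v.
The shortest such closed walk is CS250 → CS470 → CS250, length 2.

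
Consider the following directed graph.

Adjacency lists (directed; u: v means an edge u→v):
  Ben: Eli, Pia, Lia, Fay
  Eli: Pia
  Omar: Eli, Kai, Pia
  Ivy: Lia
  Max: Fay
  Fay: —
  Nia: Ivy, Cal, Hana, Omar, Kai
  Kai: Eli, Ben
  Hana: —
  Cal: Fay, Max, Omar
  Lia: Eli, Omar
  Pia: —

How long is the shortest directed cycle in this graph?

For each vertex v, BFS finds the shortest path from v back to v.
The shortest such closed walk is Kai → Ben → Lia → Omar → Kai, length 4.

4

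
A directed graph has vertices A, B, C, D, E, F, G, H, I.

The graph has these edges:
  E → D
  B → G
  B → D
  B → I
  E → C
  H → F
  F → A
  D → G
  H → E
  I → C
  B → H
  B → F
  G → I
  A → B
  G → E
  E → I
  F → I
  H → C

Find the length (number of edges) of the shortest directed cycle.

For each vertex v, BFS finds the shortest path from v back to v.
The shortest such closed walk is B → F → A → B, length 3.

3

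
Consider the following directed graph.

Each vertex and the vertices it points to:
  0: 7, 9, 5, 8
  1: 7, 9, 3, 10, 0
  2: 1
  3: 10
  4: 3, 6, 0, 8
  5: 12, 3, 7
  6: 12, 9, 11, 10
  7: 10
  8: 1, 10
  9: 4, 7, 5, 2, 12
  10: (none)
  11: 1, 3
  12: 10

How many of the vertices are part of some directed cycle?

8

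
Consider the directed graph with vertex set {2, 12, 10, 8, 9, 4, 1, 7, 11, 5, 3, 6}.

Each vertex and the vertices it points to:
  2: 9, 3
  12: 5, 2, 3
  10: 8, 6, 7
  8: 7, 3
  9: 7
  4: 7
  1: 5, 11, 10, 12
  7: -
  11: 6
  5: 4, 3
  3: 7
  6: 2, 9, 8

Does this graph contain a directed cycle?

No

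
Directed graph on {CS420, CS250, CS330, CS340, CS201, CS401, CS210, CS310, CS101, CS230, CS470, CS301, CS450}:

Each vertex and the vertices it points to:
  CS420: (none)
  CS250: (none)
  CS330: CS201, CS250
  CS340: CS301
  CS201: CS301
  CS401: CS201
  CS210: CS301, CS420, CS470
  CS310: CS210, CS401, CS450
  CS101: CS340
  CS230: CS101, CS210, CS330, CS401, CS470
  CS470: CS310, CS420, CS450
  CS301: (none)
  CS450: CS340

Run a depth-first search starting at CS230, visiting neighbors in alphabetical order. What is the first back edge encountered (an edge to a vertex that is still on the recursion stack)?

CS310->CS210

DFS from CS230 (visiting neighbors in alphabetical order); mark gray on enter, black on exit:
CS230 gray
  CS101 gray
    CS340 gray
      CS301 gray
      CS301 black
    CS340 black
  CS101 black
  CS210 gray
    CS210→CS301: CS301 black — skip
    CS420 gray
    CS420 black
    CS470 gray
      CS310 gray
        CS310→CS210: CS210 is gray → back edge
First back edge: CS310 → CS210.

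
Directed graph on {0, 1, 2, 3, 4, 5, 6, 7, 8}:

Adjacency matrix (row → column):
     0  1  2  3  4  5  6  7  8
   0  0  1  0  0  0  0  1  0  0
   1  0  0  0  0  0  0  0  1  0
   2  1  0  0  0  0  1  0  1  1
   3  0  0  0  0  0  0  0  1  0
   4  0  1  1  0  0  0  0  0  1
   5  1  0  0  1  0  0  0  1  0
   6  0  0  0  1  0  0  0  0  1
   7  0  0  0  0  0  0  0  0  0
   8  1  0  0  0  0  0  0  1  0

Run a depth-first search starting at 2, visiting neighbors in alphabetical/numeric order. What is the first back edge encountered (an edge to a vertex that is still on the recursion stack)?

8→0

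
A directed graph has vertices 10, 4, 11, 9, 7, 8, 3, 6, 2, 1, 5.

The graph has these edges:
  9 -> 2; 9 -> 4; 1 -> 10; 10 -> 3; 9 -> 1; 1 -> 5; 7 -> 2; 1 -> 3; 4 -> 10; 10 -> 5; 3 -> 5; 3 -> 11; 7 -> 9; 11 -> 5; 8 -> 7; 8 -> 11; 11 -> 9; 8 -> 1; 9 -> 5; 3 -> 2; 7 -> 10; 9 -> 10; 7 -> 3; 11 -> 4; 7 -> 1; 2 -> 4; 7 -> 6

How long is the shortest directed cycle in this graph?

4

For each vertex v, BFS finds the shortest path from v back to v.
The shortest such closed walk is 3 → 2 → 4 → 10 → 3, length 4.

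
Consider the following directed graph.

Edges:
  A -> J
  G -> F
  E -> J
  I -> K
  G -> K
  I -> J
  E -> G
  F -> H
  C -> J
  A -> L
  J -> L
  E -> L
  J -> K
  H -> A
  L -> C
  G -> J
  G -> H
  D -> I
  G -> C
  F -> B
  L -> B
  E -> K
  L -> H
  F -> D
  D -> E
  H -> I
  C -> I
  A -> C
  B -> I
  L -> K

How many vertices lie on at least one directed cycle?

11

A vertex is on a directed cycle iff it belongs to a strongly connected component of size ≥ 2 (or has a self-loop).
The vertices on cycles are {A, B, C, D, E, F, G, H, I, J, L} — 11 in total.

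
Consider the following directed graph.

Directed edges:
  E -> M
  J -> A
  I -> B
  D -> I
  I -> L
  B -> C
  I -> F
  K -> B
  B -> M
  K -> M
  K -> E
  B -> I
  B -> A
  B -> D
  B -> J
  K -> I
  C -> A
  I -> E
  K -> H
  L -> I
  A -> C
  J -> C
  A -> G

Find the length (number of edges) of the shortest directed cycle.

2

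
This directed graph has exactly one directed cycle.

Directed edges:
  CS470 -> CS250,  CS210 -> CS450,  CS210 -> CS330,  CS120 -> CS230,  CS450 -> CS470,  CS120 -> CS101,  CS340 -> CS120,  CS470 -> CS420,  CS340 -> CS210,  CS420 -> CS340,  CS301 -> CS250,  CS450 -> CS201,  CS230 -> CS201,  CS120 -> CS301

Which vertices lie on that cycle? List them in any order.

CS210, CS340, CS420, CS450, CS470

DFS with gray/black marking from CS420:
CS420 gray
  CS340 gray
    CS210 gray
      CS450 gray
        CS470 gray
          CS250 gray
          CS250 black
          CS470→CS420: CS420 is gray → back edge
Back edge closes the cycle CS420 → CS340 → CS210 → CS450 → CS470 → CS420; its vertices are {CS210, CS340, CS420, CS450, CS470}.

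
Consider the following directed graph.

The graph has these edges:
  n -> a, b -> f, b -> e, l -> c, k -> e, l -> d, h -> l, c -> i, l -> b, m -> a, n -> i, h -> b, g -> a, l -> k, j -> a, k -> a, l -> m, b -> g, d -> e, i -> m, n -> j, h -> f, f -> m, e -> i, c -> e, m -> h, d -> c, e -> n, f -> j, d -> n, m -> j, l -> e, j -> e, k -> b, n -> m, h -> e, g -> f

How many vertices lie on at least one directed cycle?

13

A vertex is on a directed cycle iff it belongs to a strongly connected component of size ≥ 2 (or has a self-loop).
The vertices on cycles are {b, c, d, e, f, g, h, i, j, k, l, m, n} — 13 in total.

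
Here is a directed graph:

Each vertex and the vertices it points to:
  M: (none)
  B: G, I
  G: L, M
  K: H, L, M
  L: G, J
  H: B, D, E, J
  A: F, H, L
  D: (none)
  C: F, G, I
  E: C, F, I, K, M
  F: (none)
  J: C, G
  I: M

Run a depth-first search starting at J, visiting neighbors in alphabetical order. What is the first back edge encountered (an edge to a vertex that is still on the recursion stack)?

DFS from J (visiting neighbors in alphabetical order); mark gray on enter, black on exit:
J gray
  C gray
    F gray
    F black
    G gray
      L gray
        L→G: G is gray → back edge
First back edge: L → G.

L→G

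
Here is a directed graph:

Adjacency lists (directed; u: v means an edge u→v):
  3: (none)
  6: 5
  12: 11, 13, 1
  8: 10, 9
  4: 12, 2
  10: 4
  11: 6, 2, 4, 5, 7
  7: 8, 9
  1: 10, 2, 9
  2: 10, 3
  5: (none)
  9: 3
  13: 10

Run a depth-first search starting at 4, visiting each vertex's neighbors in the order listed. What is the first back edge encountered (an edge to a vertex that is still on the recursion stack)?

10→4

DFS from 4 (visiting each vertex's neighbors in the order listed); mark gray on enter, black on exit:
4 gray
  12 gray
    11 gray
      6 gray
        5 gray
        5 black
      6 black
      2 gray
        10 gray
          10→4: 4 is gray → back edge
First back edge: 10 → 4.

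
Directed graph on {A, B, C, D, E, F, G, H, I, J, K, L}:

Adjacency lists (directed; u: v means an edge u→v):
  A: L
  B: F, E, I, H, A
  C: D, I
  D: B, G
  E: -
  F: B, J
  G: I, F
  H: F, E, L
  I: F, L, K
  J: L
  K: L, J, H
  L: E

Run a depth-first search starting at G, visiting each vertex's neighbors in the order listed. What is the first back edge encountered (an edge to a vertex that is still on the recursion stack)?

B->F

DFS from G (visiting each vertex's neighbors in the order listed); mark gray on enter, black on exit:
G gray
  I gray
    F gray
      B gray
        B→F: F is gray → back edge
First back edge: B → F.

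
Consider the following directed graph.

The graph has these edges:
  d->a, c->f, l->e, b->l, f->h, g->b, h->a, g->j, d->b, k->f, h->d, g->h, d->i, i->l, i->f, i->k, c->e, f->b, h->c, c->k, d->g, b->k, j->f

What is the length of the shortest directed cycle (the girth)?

For each vertex v, BFS finds the shortest path from v back to v.
The shortest such closed walk is d → g → h → d, length 3.

3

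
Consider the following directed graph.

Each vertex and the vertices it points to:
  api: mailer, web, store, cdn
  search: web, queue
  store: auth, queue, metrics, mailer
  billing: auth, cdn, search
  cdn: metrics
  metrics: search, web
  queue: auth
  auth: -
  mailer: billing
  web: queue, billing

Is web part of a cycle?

Yes

web is on a cycle iff web can reach itself via ≥1 edge.
web → billing → search → web — yes.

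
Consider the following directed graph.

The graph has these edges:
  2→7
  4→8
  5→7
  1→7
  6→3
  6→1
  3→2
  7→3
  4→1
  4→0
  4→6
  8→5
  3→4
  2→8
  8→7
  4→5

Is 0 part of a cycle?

0 lies on a cycle iff there is a path from 0 back to itself.
Exploring from 0, it never reaches itself; equivalently, its strongly connected component is a singleton.

No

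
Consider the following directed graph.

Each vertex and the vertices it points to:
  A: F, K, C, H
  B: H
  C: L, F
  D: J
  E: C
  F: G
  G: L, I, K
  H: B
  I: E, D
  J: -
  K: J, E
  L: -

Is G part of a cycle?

G is on a cycle iff G can reach itself via ≥1 edge.
G → I → E → C → F → G — yes.

Yes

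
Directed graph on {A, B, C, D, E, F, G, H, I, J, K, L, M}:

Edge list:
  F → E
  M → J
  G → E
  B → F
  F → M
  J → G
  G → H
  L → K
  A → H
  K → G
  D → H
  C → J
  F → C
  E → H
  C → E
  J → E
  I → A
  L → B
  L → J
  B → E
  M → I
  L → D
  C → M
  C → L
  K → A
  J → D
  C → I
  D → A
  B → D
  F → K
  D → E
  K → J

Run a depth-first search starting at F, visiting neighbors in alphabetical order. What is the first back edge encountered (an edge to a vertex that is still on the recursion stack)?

B→F

DFS from F (visiting neighbors in alphabetical order); mark gray on enter, black on exit:
F gray
  C gray
    E gray
      H gray
      H black
    E black
    I gray
      A gray
        A→H: H black — skip
      A black
    I black
    J gray
      D gray
        D→A: A black — skip
        D→E: E black — skip
        D→H: H black — skip
      D black
      J→E: E black — skip
      G gray
        G→E: E black — skip
        G→H: H black — skip
      G black
    J black
    L gray
      B gray
        B→D: D black — skip
        B→E: E black — skip
        B→F: F is gray → back edge
First back edge: B → F.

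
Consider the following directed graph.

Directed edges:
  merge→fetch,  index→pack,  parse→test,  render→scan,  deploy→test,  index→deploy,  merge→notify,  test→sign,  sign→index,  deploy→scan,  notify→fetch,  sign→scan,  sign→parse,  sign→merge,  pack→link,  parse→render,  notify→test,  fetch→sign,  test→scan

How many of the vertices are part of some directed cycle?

8

A vertex is on a directed cycle iff it belongs to a strongly connected component of size ≥ 2 (or has a self-loop).
The vertices on cycles are {sign, test, fetch, index, merge, parse, deploy, notify} — 8 in total.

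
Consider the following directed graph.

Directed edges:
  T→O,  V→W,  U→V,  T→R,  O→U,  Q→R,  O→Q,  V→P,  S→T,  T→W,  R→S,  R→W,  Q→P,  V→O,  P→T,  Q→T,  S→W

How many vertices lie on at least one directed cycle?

8

A vertex is on a directed cycle iff it belongs to a strongly connected component of size ≥ 2 (or has a self-loop).
The vertices on cycles are {O, P, Q, R, S, T, U, V} — 8 in total.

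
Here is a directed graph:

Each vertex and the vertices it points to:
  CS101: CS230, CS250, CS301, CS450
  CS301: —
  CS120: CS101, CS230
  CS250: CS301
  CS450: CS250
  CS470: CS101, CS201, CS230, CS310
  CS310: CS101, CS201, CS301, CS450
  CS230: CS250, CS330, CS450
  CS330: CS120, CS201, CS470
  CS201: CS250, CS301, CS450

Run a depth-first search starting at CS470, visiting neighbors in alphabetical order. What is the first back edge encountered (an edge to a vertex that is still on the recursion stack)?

CS120→CS101

DFS from CS470 (visiting neighbors in alphabetical order); mark gray on enter, black on exit:
CS470 gray
  CS101 gray
    CS230 gray
      CS250 gray
        CS301 gray
        CS301 black
      CS250 black
      CS330 gray
        CS120 gray
          CS120→CS101: CS101 is gray → back edge
First back edge: CS120 → CS101.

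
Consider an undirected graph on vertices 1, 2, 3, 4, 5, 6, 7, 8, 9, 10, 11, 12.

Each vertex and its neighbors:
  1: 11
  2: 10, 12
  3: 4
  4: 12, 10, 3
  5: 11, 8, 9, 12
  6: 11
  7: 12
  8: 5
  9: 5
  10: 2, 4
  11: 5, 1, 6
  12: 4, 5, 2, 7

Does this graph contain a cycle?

Yes

DFS, tracking each vertex's parent; an edge to a visited non-parent vertex closes a cycle.
Start from 4:
visit 4 (parent –)
  visit 12 (parent 4)
    12–4: parent, skip
    visit 5 (parent 12)
      visit 11 (parent 5)
        11–5: parent, skip
        visit 1 (parent 11)
          1–11: parent, skip
        visit 6 (parent 11)
          6–11: parent, skip
      visit 8 (parent 5)
        8–5: parent, skip
      visit 9 (parent 5)
        9–5: parent, skip
      5–12: parent, skip
    visit 2 (parent 12)
      visit 10 (parent 2)
        10–2: parent, skip
        10–4: 4 visited and ≠ parent → cycle
Cycle: 4 – 12 – 2 – 10 – 4.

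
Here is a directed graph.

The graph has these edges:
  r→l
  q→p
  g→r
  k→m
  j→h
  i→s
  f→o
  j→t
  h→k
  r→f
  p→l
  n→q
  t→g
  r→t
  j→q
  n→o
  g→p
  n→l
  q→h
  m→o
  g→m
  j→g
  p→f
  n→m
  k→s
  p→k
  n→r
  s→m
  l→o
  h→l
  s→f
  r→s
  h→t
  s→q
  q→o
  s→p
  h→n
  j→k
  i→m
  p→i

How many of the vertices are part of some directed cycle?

10

A vertex is on a directed cycle iff it belongs to a strongly connected component of size ≥ 2 (or has a self-loop).
The vertices on cycles are {g, h, i, k, n, p, q, r, s, t} — 10 in total.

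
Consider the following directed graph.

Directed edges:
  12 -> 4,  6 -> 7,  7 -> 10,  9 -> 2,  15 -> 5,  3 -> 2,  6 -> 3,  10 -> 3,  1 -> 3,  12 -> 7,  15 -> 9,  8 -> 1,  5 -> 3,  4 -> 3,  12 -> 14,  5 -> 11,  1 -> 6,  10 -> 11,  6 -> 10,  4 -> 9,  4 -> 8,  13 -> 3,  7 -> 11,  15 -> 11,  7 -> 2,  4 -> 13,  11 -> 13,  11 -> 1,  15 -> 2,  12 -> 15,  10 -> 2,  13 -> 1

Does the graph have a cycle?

Yes

DFS with white/gray/black marking, starting from 10:
10 gray
  2 gray
  2 black
  3 gray
    3→2: 2 black — skip
  3 black
  11 gray
    1 gray
      1→3: 3 black — skip
      6 gray
        6→10: 10 is gray → back edge
Back edge found, so a cycle exists: 10 → 11 → 1 → 6 → 10.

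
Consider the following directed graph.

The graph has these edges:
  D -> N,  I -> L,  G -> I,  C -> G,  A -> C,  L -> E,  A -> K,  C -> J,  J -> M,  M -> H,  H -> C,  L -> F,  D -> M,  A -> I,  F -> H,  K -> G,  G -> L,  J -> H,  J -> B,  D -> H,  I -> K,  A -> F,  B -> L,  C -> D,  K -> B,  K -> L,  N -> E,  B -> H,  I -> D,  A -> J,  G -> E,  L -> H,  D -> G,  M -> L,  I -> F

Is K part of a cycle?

Yes

K is on a cycle iff K can reach itself via ≥1 edge.
K → G → I → K — yes.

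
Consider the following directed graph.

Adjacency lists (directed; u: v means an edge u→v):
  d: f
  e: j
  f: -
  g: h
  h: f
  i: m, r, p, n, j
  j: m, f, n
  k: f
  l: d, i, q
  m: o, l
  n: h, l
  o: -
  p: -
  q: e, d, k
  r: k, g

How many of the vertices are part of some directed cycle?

A vertex is on a directed cycle iff it belongs to a strongly connected component of size ≥ 2 (or has a self-loop).
The vertices on cycles are {e, i, j, l, m, n, q} — 7 in total.

7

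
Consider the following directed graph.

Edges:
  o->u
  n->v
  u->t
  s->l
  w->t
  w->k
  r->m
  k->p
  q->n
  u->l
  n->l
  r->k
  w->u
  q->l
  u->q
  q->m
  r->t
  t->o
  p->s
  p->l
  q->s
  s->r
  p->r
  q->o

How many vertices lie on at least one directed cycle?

8

A vertex is on a directed cycle iff it belongs to a strongly connected component of size ≥ 2 (or has a self-loop).
The vertices on cycles are {k, o, p, q, r, s, t, u} — 8 in total.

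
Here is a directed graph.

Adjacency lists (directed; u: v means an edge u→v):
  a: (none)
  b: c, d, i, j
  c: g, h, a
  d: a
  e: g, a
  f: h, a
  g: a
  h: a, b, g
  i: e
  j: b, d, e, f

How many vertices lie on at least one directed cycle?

5

A vertex is on a directed cycle iff it belongs to a strongly connected component of size ≥ 2 (or has a self-loop).
The vertices on cycles are {b, c, f, h, j} — 5 in total.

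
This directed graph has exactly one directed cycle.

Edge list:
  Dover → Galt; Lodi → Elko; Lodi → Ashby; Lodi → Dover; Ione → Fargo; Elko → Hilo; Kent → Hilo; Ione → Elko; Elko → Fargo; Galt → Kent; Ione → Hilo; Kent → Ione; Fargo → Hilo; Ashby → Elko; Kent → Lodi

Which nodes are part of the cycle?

Galt, Kent, Lodi, Dover

DFS with gray/black marking from Kent:
Kent gray
  Ione gray
    Elko gray
      Hilo gray
      Hilo black
      Fargo gray
        Fargo→Hilo: Hilo black — skip
      Fargo black
    Elko black
    Ione→Fargo: Fargo black — skip
    Ione→Hilo: Hilo black — skip
  Ione black
  Lodi gray
    Ashby gray
      Ashby→Elko: Elko black — skip
    Ashby black
    Dover gray
      Galt gray
        Galt→Kent: Kent is gray → back edge
Back edge closes the cycle Kent → Lodi → Dover → Galt → Kent; its vertices are {Galt, Kent, Lodi, Dover}.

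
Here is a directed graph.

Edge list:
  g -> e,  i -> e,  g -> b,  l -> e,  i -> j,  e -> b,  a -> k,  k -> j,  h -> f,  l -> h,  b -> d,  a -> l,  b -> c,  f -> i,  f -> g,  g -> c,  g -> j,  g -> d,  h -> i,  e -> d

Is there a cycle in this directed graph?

No

DFS with white/gray/black marking, starting from e:
e gray
  b gray
    c gray
    c black
    d gray
    d black
  b black
  e→d: d black — skip
e black
a gray
  k gray
    j gray
    j black
  k black
  l gray
    l→e: e black — skip
    h gray
      f gray
        g gray
          g→j: j black — skip
          g→c: c black — skip
          g→d: d black — skip
          g→b: b black — skip
          g→e: e black — skip
        g black
        i gray
          i→j: j black — skip
          i→e: e black — skip
        i black
      f black
      h→i: i black — skip
    h black
  l black
a black
Every edge goes to a white or black vertex — no back edge, so the graph is acyclic.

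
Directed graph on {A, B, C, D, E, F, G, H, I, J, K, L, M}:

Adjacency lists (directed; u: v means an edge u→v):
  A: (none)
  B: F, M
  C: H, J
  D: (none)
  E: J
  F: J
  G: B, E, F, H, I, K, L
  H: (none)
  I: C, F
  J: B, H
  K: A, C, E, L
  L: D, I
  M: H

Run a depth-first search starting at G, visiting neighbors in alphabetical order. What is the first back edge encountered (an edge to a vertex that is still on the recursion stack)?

J→B

DFS from G (visiting neighbors in alphabetical order); mark gray on enter, black on exit:
G gray
  B gray
    F gray
      J gray
        J→B: B is gray → back edge
First back edge: J → B.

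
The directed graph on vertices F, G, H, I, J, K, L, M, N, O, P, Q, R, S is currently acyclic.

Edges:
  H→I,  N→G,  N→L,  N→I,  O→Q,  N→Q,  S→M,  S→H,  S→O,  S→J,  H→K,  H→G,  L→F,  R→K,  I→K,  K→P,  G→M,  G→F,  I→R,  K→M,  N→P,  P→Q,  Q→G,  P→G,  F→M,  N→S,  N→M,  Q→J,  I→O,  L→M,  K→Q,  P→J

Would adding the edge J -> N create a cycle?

Yes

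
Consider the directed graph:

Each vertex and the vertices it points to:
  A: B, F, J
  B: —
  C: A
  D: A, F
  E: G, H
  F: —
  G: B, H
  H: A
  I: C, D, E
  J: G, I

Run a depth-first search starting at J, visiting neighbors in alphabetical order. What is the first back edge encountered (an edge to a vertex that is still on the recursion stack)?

A->J

DFS from J (visiting neighbors in alphabetical order); mark gray on enter, black on exit:
J gray
  G gray
    B gray
    B black
    H gray
      A gray
        A→B: B black — skip
        F gray
        F black
        A→J: J is gray → back edge
First back edge: A → J.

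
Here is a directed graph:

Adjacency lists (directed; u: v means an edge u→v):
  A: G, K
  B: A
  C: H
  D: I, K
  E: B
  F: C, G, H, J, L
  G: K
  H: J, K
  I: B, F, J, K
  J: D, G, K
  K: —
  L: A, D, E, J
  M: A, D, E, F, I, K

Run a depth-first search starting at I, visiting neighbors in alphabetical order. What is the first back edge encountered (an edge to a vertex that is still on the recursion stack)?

D->I

DFS from I (visiting neighbors in alphabetical order); mark gray on enter, black on exit:
I gray
  B gray
    A gray
      G gray
        K gray
        K black
      G black
      A→K: K black — skip
    A black
  B black
  F gray
    C gray
      H gray
        J gray
          D gray
            D→I: I is gray → back edge
First back edge: D → I.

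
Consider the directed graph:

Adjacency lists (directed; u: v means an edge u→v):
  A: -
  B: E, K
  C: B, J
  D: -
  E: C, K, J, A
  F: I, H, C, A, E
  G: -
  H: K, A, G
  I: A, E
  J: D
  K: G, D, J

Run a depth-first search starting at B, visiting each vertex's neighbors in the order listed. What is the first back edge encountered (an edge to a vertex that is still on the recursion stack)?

C->B

DFS from B (visiting each vertex's neighbors in the order listed); mark gray on enter, black on exit:
B gray
  E gray
    C gray
      C→B: B is gray → back edge
First back edge: C → B.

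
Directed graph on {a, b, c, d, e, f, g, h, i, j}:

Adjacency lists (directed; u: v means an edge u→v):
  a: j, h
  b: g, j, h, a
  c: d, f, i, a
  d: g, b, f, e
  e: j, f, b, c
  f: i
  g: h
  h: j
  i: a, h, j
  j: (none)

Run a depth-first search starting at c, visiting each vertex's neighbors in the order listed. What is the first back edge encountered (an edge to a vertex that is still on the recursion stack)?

DFS from c (visiting each vertex's neighbors in the order listed); mark gray on enter, black on exit:
c gray
  d gray
    g gray
      h gray
        j gray
        j black
      h black
    g black
    b gray
      b→g: g black — skip
      b→j: j black — skip
      b→h: h black — skip
      a gray
        a→j: j black — skip
        a→h: h black — skip
      a black
    b black
    f gray
      i gray
        i→a: a black — skip
        i→h: h black — skip
        i→j: j black — skip
      i black
    f black
    e gray
      e→j: j black — skip
      e→f: f black — skip
      e→b: b black — skip
      e→c: c is gray → back edge
First back edge: e → c.

e→c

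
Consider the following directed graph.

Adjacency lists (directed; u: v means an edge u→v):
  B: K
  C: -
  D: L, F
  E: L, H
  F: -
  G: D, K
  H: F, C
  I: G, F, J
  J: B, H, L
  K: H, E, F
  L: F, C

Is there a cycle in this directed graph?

DFS with white/gray/black marking, starting from K:
K gray
  H gray
    F gray
    F black
    C gray
    C black
  H black
  E gray
    L gray
      L→F: F black — skip
      L→C: C black — skip
    L black
    E→H: H black — skip
  E black
  K→F: F black — skip
K black
B gray
  B→K: K black — skip
B black
D gray
  D→L: L black — skip
  D→F: F black — skip
D black
G gray
  G→D: D black — skip
  G→K: K black — skip
G black
I gray
  I→G: G black — skip
  I→F: F black — skip
  J gray
    J→B: B black — skip
    J→H: H black — skip
    J→L: L black — skip
  J black
I black
Every edge goes to a white or black vertex — no back edge, so the graph is acyclic.

No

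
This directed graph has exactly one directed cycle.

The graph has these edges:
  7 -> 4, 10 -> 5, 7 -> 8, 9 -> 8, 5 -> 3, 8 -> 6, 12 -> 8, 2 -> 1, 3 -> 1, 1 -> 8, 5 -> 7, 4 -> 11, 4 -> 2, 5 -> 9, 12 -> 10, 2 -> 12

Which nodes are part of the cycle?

2, 4, 5, 7, 10, 12

DFS with gray/black marking from 5:
5 gray
  7 gray
    4 gray
      11 gray
      11 black
      2 gray
        1 gray
          8 gray
            6 gray
            6 black
          8 black
        1 black
        12 gray
          12→8: 8 black — skip
          10 gray
            10→5: 5 is gray → back edge
Back edge closes the cycle 5 → 7 → 4 → 2 → 12 → 10 → 5; its vertices are {2, 4, 5, 7, 10, 12}.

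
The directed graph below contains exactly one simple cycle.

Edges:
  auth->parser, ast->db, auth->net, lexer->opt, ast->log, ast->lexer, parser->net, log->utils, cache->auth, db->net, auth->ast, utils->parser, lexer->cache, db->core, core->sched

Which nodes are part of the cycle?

DFS with gray/black marking from ast:
ast gray
  db gray
    core gray
      sched gray
      sched black
    core black
    net gray
    net black
  db black
  log gray
    utils gray
      parser gray
        parser→net: net black — skip
      parser black
    utils black
  log black
  lexer gray
    cache gray
      auth gray
        auth→net: net black — skip
        auth→ast: ast is gray → back edge
Back edge closes the cycle ast → lexer → cache → auth → ast; its vertices are {ast, auth, cache, lexer}.

ast, auth, cache, lexer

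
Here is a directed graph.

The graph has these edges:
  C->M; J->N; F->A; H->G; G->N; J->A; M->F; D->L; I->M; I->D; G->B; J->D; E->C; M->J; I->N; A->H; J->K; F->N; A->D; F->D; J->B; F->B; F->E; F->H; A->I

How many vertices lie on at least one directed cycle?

A vertex is on a directed cycle iff it belongs to a strongly connected component of size ≥ 2 (or has a self-loop).
The vertices on cycles are {A, C, E, F, I, J, M} — 7 in total.

7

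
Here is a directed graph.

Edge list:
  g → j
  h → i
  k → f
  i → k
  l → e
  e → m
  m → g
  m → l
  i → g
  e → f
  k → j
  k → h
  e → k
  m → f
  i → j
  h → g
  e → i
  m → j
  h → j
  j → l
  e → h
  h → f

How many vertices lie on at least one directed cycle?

8

A vertex is on a directed cycle iff it belongs to a strongly connected component of size ≥ 2 (or has a self-loop).
The vertices on cycles are {e, g, h, i, j, k, l, m} — 8 in total.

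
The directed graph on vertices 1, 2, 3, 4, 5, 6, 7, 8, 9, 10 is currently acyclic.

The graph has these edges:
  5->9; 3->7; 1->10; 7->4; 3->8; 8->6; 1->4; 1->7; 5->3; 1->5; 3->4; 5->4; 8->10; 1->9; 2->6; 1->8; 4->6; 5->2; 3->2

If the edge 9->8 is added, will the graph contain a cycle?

Adding 9→8 creates a cycle iff 8 can already reach 9.
Explore from 8: no path reaches 9. The graph stays acyclic.

No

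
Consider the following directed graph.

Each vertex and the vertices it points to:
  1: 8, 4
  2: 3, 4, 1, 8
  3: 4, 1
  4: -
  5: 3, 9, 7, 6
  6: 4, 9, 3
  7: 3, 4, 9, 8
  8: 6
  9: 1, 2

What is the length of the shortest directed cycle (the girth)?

For each vertex v, BFS finds the shortest path from v back to v.
The shortest such closed walk is 9 → 2 → 8 → 6 → 9, length 4.

4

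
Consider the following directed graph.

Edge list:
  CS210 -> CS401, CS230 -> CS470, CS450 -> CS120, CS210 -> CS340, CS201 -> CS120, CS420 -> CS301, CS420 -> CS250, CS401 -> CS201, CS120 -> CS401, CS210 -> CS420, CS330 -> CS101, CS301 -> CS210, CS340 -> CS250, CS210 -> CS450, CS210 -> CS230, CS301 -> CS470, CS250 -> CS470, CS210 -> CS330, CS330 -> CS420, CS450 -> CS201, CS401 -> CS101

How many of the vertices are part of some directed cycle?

7

A vertex is on a directed cycle iff it belongs to a strongly connected component of size ≥ 2 (or has a self-loop).
The vertices on cycles are {CS120, CS201, CS210, CS301, CS330, CS401, CS420} — 7 in total.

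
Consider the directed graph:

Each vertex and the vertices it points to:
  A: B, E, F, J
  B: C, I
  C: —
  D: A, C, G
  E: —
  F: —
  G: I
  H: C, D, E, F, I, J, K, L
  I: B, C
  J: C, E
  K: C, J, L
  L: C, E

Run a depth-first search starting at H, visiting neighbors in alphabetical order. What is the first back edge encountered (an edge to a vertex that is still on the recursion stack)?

I→B

DFS from H (visiting neighbors in alphabetical order); mark gray on enter, black on exit:
H gray
  C gray
  C black
  D gray
    A gray
      B gray
        B→C: C black — skip
        I gray
          I→B: B is gray → back edge
First back edge: I → B.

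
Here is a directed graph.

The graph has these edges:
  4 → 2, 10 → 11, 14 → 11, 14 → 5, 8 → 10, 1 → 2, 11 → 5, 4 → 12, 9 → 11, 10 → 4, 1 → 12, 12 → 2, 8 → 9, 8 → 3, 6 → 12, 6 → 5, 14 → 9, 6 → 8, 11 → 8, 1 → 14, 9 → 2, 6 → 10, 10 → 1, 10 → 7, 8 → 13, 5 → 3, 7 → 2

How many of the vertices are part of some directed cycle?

6

A vertex is on a directed cycle iff it belongs to a strongly connected component of size ≥ 2 (or has a self-loop).
The vertices on cycles are {1, 8, 9, 10, 11, 14} — 6 in total.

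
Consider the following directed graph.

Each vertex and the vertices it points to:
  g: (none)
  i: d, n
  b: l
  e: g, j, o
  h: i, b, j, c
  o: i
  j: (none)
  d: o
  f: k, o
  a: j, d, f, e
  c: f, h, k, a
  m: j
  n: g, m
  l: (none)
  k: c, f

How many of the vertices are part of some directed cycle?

8

A vertex is on a directed cycle iff it belongs to a strongly connected component of size ≥ 2 (or has a self-loop).
The vertices on cycles are {a, c, d, f, h, i, k, o} — 8 in total.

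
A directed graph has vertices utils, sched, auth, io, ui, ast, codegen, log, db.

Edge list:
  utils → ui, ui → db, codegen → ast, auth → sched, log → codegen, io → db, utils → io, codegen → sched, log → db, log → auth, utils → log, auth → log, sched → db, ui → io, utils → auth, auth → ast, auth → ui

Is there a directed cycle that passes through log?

Yes

log is on a cycle iff log can reach itself via ≥1 edge.
log → auth → log — yes.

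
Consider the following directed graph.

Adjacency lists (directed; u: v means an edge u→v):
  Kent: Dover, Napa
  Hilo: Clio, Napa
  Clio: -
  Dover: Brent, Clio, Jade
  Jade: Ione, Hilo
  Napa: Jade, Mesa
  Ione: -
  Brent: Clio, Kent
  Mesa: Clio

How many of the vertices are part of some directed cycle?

6

A vertex is on a directed cycle iff it belongs to a strongly connected component of size ≥ 2 (or has a self-loop).
The vertices on cycles are {Hilo, Jade, Kent, Napa, Brent, Dover} — 6 in total.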